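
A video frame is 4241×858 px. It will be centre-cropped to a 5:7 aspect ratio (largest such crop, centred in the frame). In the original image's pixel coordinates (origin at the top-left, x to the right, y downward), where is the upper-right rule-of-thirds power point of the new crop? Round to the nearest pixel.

4241/858 > 5/7, so the 5:7 crop keeps the full height 858 and trims width to 858 × 5/7 = 612.86 px.
Left offset = (4241 − 612.86)/2 = 1814.07 px; top offset = 0.
Upper-right is two-thirds across and one-third down within the crop:
x = 1814.07 + 2 × 612.86/3 ≈ 2223; y = 0.00 + 1 × 858.00/3 ≈ 286.

x = 2223 px, y = 286 px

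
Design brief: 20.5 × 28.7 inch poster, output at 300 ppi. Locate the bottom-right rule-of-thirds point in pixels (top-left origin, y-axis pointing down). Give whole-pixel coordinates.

(4100, 5740)

In pixels the canvas is 20.5 × 300 = 6150 wide and 28.7 × 300 = 8610 tall.
The bottom-right point is two-thirds across and two-thirds down:
x = 2 × 6150/3 ≈ 4100; y = 2 × 8610/3 ≈ 5740.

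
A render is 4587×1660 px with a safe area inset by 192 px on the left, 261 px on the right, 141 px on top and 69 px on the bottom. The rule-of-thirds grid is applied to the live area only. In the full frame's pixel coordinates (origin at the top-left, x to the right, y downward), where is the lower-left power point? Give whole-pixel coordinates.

(1570, 1108)

Content width = 4587 − 192 − 261 = 4134 px; content height = 1660 − 141 − 69 = 1450 px.
Lower-left is one-third across and two-thirds down within the live area.
x = 192 + 1 × 4134/3 = 192 + 1378.00 ≈ 1570
y = 141 + 2 × 1450/3 = 141 + 966.67 ≈ 1108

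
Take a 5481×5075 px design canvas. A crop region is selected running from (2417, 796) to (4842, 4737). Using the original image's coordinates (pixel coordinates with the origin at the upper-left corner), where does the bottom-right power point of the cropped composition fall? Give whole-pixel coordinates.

Crop width = 4842 − 2417 = 2425 px; one third is 808.33 px.
Crop height = 4737 − 796 = 3941 px; one third is 1313.67 px.
The bottom-right point is two-thirds across and two-thirds down within the crop:
x = 2417 + 2 × 808.33 ≈ 4034; y = 796 + 2 × 1313.67 ≈ 3423.

x = 4034 px, y = 3423 px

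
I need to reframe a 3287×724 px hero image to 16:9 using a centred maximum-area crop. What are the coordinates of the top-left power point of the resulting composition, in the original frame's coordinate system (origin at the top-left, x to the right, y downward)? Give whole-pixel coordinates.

3287/724 > 16/9, so the 16:9 crop keeps the full height 724 and trims width to 724 × 16/9 = 1287.11 px.
Left offset = (3287 − 1287.11)/2 = 999.94 px; top offset = 0.
Top-left is one-third across and one-third down within the crop:
x = 999.94 + 1 × 1287.11/3 ≈ 1429; y = 0.00 + 1 × 724.00/3 ≈ 241.

(1429, 241)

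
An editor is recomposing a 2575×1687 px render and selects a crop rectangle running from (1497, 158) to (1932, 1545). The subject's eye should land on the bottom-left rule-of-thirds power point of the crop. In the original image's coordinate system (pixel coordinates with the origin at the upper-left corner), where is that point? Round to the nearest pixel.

(1642, 1083)

Crop width = 1932 − 1497 = 435 px; one third is 145.00 px.
Crop height = 1545 − 158 = 1387 px; one third is 462.33 px.
The bottom-left point is one-third across and two-thirds down within the crop:
x = 1497 + 1 × 145.00 ≈ 1642; y = 158 + 2 × 462.33 ≈ 1083.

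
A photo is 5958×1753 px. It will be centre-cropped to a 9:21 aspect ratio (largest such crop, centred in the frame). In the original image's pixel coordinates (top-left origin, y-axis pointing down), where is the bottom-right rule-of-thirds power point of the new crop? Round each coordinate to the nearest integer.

5958/1753 > 9/21, so the 9:21 crop keeps the full height 1753 and trims width to 1753 × 9/21 = 751.29 px.
Left offset = (5958 − 751.29)/2 = 2603.36 px; top offset = 0.
Bottom-right is two-thirds across and two-thirds down within the crop:
x = 2603.36 + 2 × 751.29/3 ≈ 3104; y = 0.00 + 2 × 1753.00/3 ≈ 1169.

(3104, 1169)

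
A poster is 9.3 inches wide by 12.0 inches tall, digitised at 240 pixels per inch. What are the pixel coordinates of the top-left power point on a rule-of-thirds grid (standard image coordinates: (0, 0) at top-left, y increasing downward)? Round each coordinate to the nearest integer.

In pixels the canvas is 9.3 × 240 = 2232 wide and 12.0 × 240 = 2880 tall.
The top-left point is one-third across and one-third down:
x = 1 × 2232/3 ≈ 744; y = 1 × 2880/3 ≈ 960.

x = 744 px, y = 960 px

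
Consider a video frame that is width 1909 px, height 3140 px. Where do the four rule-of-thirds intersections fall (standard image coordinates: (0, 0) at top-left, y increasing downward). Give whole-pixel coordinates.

One third of 1909 is 636.33; one third of 3140 is 1046.67.
Vertical third lines at x = 636 and x = 1273; horizontal third lines at y = 1047 and y = 2093.

(636, 1047), (1273, 1047), (636, 2093), (1273, 2093)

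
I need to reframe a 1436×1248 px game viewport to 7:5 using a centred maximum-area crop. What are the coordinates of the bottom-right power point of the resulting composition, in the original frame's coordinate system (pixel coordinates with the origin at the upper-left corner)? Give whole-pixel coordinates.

1436/1248 < 7/5, so the 7:5 crop keeps the full width 1436 and trims height to 1436 × 5/7 = 1025.71 px.
Top offset = (1248 − 1025.71)/2 = 111.14 px; left offset = 0.
Bottom-right is two-thirds across and two-thirds down within the crop:
x = 0.00 + 2 × 1436.00/3 ≈ 957; y = 111.14 + 2 × 1025.71/3 ≈ 795.

x = 957 px, y = 795 px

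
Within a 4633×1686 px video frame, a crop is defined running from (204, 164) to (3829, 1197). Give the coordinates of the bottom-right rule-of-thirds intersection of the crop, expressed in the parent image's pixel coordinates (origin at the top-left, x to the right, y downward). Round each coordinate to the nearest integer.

Crop width = 3829 − 204 = 3625 px; one third is 1208.33 px.
Crop height = 1197 − 164 = 1033 px; one third is 344.33 px.
The bottom-right point is two-thirds across and two-thirds down within the crop:
x = 204 + 2 × 1208.33 ≈ 2621; y = 164 + 2 × 344.33 ≈ 853.

(2621, 853)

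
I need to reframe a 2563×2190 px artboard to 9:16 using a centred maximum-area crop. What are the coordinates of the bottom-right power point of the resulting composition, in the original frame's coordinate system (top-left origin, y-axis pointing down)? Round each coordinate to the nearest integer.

2563/2190 > 9/16, so the 9:16 crop keeps the full height 2190 and trims width to 2190 × 9/16 = 1231.88 px.
Left offset = (2563 − 1231.88)/2 = 665.56 px; top offset = 0.
Bottom-right is two-thirds across and two-thirds down within the crop:
x = 665.56 + 2 × 1231.88/3 ≈ 1487; y = 0.00 + 2 × 2190.00/3 ≈ 1460.

(1487, 1460)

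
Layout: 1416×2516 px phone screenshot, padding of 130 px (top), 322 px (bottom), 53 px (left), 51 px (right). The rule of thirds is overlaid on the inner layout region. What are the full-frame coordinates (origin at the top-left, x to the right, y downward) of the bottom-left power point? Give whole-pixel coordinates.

x = 490 px, y = 1506 px

Content width = 1416 − 53 − 51 = 1312 px; content height = 2516 − 130 − 322 = 2064 px.
Bottom-left is one-third across and two-thirds down within the inner layout region.
x = 53 + 1 × 1312/3 = 53 + 437.33 ≈ 490
y = 130 + 2 × 2064/3 = 130 + 1376.00 ≈ 1506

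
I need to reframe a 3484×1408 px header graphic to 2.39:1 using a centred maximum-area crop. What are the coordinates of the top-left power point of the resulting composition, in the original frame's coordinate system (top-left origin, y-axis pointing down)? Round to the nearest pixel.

3484/1408 > 2.39/1, so the 2.39:1 crop keeps the full height 1408 and trims width to 1408 × 2.39/1 = 3365.12 px.
Left offset = (3484 − 3365.12)/2 = 59.44 px; top offset = 0.
Top-left is one-third across and one-third down within the crop:
x = 59.44 + 1 × 3365.12/3 ≈ 1181; y = 0.00 + 1 × 1408.00/3 ≈ 469.

(1181, 469)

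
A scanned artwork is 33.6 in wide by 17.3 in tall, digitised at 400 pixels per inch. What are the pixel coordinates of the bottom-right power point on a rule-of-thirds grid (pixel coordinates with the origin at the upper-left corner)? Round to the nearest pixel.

In pixels the canvas is 33.6 × 400 = 13440 wide and 17.3 × 400 = 6920 tall.
The bottom-right point is two-thirds across and two-thirds down:
x = 2 × 13440/3 ≈ 8960; y = 2 × 6920/3 ≈ 4613.

(8960, 4613)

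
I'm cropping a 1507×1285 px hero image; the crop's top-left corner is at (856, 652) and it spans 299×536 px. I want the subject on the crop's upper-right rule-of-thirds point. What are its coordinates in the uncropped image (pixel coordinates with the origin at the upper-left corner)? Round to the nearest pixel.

x = 1055 px, y = 831 px

One third of the crop width 299 is 99.67 px.
One third of the crop height 536 is 178.67 px.
The upper-right point is two-thirds across and one-third down within the crop:
x = 856 + 2 × 99.67 ≈ 1055; y = 652 + 1 × 178.67 ≈ 831.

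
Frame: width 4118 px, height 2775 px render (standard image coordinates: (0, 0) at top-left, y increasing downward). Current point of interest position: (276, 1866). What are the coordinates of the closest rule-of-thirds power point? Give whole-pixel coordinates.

Third lines: x ∈ {1373, 2745}, y ∈ {925, 1850}.
276 is closer to x = 1373; 1866 is closer to y = 1850.
So the nearest intersection is the lower-left power point.

(1373, 1850)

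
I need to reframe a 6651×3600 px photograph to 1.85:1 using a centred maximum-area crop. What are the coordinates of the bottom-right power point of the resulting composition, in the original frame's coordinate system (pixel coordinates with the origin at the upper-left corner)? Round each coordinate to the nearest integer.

(4434, 2399)

6651/3600 < 1.85/1, so the 1.85:1 crop keeps the full width 6651 and trims height to 6651 × 1/1.85 = 3595.14 px.
Top offset = (3600 − 3595.14)/2 = 2.43 px; left offset = 0.
Bottom-right is two-thirds across and two-thirds down within the crop:
x = 0.00 + 2 × 6651.00/3 ≈ 4434; y = 2.43 + 2 × 3595.14/3 ≈ 2399.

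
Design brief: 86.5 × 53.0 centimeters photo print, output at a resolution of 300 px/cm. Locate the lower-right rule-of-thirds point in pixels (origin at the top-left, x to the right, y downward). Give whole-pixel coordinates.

In pixels the canvas is 86.5 × 300 = 25950 wide and 53.0 × 300 = 15900 tall.
The lower-right point is two-thirds across and two-thirds down:
x = 2 × 25950/3 ≈ 17300; y = 2 × 15900/3 ≈ 10600.

x = 17300 px, y = 10600 px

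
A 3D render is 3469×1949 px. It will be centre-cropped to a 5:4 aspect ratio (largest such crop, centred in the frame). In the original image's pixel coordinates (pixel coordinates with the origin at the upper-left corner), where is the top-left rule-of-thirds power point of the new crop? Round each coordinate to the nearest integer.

x = 1328 px, y = 650 px

3469/1949 > 5/4, so the 5:4 crop keeps the full height 1949 and trims width to 1949 × 5/4 = 2436.25 px.
Left offset = (3469 − 2436.25)/2 = 516.38 px; top offset = 0.
Top-left is one-third across and one-third down within the crop:
x = 516.38 + 1 × 2436.25/3 ≈ 1328; y = 0.00 + 1 × 1949.00/3 ≈ 650.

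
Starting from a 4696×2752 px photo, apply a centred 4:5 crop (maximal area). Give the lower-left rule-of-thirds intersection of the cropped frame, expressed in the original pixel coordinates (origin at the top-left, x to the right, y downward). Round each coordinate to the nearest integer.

4696/2752 > 4/5, so the 4:5 crop keeps the full height 2752 and trims width to 2752 × 4/5 = 2201.60 px.
Left offset = (4696 − 2201.60)/2 = 1247.20 px; top offset = 0.
Lower-left is one-third across and two-thirds down within the crop:
x = 1247.20 + 1 × 2201.60/3 ≈ 1981; y = 0.00 + 2 × 2752.00/3 ≈ 1835.

(1981, 1835)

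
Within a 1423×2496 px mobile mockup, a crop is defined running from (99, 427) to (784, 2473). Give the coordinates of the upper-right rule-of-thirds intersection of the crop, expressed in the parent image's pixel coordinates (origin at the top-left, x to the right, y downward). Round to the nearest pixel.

Crop width = 784 − 99 = 685 px; one third is 228.33 px.
Crop height = 2473 − 427 = 2046 px; one third is 682.00 px.
The upper-right point is two-thirds across and one-third down within the crop:
x = 99 + 2 × 228.33 ≈ 556; y = 427 + 1 × 682.00 ≈ 1109.

(556, 1109)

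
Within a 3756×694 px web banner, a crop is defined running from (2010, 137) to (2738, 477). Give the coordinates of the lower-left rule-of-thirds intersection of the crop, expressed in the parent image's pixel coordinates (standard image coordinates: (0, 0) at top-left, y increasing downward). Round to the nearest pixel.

(2253, 364)

Crop width = 2738 − 2010 = 728 px; one third is 242.67 px.
Crop height = 477 − 137 = 340 px; one third is 113.33 px.
The lower-left point is one-third across and two-thirds down within the crop:
x = 2010 + 1 × 242.67 ≈ 2253; y = 137 + 2 × 113.33 ≈ 364.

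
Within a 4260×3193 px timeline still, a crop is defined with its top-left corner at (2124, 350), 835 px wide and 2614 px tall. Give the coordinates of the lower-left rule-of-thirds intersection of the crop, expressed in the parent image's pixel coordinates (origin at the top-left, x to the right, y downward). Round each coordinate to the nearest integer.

One third of the crop width 835 is 278.33 px.
One third of the crop height 2614 is 871.33 px.
The lower-left point is one-third across and two-thirds down within the crop:
x = 2124 + 1 × 278.33 ≈ 2402; y = 350 + 2 × 871.33 ≈ 2093.

x = 2402 px, y = 2093 px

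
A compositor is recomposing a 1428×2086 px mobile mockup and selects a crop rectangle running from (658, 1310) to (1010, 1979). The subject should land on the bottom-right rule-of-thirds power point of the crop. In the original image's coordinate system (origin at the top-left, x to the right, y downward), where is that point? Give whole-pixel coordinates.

x = 893 px, y = 1756 px

Crop width = 1010 − 658 = 352 px; one third is 117.33 px.
Crop height = 1979 − 1310 = 669 px; one third is 223.00 px.
The bottom-right point is two-thirds across and two-thirds down within the crop:
x = 658 + 2 × 117.33 ≈ 893; y = 1310 + 2 × 223.00 ≈ 1756.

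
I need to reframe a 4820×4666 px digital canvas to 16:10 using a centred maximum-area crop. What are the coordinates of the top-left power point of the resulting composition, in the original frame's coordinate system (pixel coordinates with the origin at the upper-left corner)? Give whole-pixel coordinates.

(1607, 1831)

4820/4666 < 16/10, so the 16:10 crop keeps the full width 4820 and trims height to 4820 × 10/16 = 3012.50 px.
Top offset = (4666 − 3012.50)/2 = 826.75 px; left offset = 0.
Top-left is one-third across and one-third down within the crop:
x = 0.00 + 1 × 4820.00/3 ≈ 1607; y = 826.75 + 1 × 3012.50/3 ≈ 1831.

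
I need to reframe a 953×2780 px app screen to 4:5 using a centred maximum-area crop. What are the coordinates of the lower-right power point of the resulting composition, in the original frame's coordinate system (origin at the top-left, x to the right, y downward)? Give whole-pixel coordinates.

953/2780 < 4/5, so the 4:5 crop keeps the full width 953 and trims height to 953 × 5/4 = 1191.25 px.
Top offset = (2780 − 1191.25)/2 = 794.38 px; left offset = 0.
Lower-right is two-thirds across and two-thirds down within the crop:
x = 0.00 + 2 × 953.00/3 ≈ 635; y = 794.38 + 2 × 1191.25/3 ≈ 1589.

x = 635 px, y = 1589 px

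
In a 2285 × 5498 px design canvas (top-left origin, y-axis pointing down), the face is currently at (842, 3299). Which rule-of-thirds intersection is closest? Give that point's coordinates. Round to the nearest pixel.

Third lines: x ∈ {762, 1523}, y ∈ {1833, 3665}.
842 is closer to x = 762; 3299 is closer to y = 3665.
So the nearest intersection is the lower-left power point.

(762, 3665)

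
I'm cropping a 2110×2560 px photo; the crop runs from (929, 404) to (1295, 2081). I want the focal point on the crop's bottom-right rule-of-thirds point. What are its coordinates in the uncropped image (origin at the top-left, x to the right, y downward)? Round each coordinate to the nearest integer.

(1173, 1522)

Crop width = 1295 − 929 = 366 px; one third is 122.00 px.
Crop height = 2081 − 404 = 1677 px; one third is 559.00 px.
The bottom-right point is two-thirds across and two-thirds down within the crop:
x = 929 + 2 × 122.00 ≈ 1173; y = 404 + 2 × 559.00 ≈ 1522.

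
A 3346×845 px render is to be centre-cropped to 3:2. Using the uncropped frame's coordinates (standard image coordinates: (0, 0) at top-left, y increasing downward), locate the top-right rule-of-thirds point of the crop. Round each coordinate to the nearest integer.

(1884, 282)

3346/845 > 3/2, so the 3:2 crop keeps the full height 845 and trims width to 845 × 3/2 = 1267.50 px.
Left offset = (3346 − 1267.50)/2 = 1039.25 px; top offset = 0.
Top-right is two-thirds across and one-third down within the crop:
x = 1039.25 + 2 × 1267.50/3 ≈ 1884; y = 0.00 + 1 × 845.00/3 ≈ 282.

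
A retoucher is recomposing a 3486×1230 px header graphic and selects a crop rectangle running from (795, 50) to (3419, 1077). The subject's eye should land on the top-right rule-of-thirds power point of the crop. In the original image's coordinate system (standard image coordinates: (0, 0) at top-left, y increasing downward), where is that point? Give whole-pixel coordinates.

x = 2544 px, y = 392 px

Crop width = 3419 − 795 = 2624 px; one third is 874.67 px.
Crop height = 1077 − 50 = 1027 px; one third is 342.33 px.
The top-right point is two-thirds across and one-third down within the crop:
x = 795 + 2 × 874.67 ≈ 2544; y = 50 + 1 × 342.33 ≈ 392.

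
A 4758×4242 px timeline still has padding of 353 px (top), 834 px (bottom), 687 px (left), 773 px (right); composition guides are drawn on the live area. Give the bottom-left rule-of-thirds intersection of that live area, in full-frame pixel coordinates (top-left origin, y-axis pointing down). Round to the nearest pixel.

Content width = 4758 − 687 − 773 = 3298 px; content height = 4242 − 353 − 834 = 3055 px.
Bottom-left is one-third across and two-thirds down within the live area.
x = 687 + 1 × 3298/3 = 687 + 1099.33 ≈ 1786
y = 353 + 2 × 3055/3 = 353 + 2036.67 ≈ 2390

(1786, 2390)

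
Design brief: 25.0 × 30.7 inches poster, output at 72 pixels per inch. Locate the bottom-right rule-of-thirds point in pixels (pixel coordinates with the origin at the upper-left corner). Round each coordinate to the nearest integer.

In pixels the canvas is 25.0 × 72 = 1800 wide and 30.7 × 72 = 2210.4 tall.
The bottom-right point is two-thirds across and two-thirds down:
x = 2 × 1800/3 ≈ 1200; y = 2 × 2210.4/3 ≈ 1474.

(1200, 1474)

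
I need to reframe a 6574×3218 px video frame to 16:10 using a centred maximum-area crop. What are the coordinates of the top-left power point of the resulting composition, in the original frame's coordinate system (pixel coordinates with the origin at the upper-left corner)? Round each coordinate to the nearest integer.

6574/3218 > 16/10, so the 16:10 crop keeps the full height 3218 and trims width to 3218 × 16/10 = 5148.80 px.
Left offset = (6574 − 5148.80)/2 = 712.60 px; top offset = 0.
Top-left is one-third across and one-third down within the crop:
x = 712.60 + 1 × 5148.80/3 ≈ 2429; y = 0.00 + 1 × 3218.00/3 ≈ 1073.

(2429, 1073)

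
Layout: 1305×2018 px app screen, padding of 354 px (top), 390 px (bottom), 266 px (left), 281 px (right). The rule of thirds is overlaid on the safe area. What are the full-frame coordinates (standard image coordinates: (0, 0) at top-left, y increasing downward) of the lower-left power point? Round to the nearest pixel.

Content width = 1305 − 266 − 281 = 758 px; content height = 2018 − 354 − 390 = 1274 px.
Lower-left is one-third across and two-thirds down within the safe area.
x = 266 + 1 × 758/3 = 266 + 252.67 ≈ 519
y = 354 + 2 × 1274/3 = 354 + 849.33 ≈ 1203

(519, 1203)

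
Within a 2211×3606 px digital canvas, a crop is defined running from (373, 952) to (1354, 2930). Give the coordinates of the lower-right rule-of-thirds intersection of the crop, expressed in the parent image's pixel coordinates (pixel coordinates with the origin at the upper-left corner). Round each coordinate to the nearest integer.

(1027, 2271)

Crop width = 1354 − 373 = 981 px; one third is 327.00 px.
Crop height = 2930 − 952 = 1978 px; one third is 659.33 px.
The lower-right point is two-thirds across and two-thirds down within the crop:
x = 373 + 2 × 327.00 ≈ 1027; y = 952 + 2 × 659.33 ≈ 2271.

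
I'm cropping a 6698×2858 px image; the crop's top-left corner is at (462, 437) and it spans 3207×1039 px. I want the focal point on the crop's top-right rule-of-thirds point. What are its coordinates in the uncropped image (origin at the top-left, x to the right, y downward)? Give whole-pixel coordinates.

x = 2600 px, y = 783 px

One third of the crop width 3207 is 1069.00 px.
One third of the crop height 1039 is 346.33 px.
The top-right point is two-thirds across and one-third down within the crop:
x = 462 + 2 × 1069.00 ≈ 2600; y = 437 + 1 × 346.33 ≈ 783.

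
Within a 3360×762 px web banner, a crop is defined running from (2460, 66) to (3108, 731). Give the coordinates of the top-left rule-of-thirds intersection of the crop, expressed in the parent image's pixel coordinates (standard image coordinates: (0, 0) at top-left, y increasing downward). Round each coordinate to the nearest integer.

Crop width = 3108 − 2460 = 648 px; one third is 216.00 px.
Crop height = 731 − 66 = 665 px; one third is 221.67 px.
The top-left point is one-third across and one-third down within the crop:
x = 2460 + 1 × 216.00 ≈ 2676; y = 66 + 1 × 221.67 ≈ 288.

x = 2676 px, y = 288 px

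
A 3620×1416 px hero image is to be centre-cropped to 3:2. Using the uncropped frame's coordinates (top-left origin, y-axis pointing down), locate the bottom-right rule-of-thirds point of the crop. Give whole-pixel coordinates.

3620/1416 > 3/2, so the 3:2 crop keeps the full height 1416 and trims width to 1416 × 3/2 = 2124.00 px.
Left offset = (3620 − 2124.00)/2 = 748.00 px; top offset = 0.
Bottom-right is two-thirds across and two-thirds down within the crop:
x = 748.00 + 2 × 2124.00/3 ≈ 2164; y = 0.00 + 2 × 1416.00/3 ≈ 944.

x = 2164 px, y = 944 px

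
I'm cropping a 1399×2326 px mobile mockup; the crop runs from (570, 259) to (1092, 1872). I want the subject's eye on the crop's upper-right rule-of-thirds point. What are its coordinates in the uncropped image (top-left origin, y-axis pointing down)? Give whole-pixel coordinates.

Crop width = 1092 − 570 = 522 px; one third is 174.00 px.
Crop height = 1872 − 259 = 1613 px; one third is 537.67 px.
The upper-right point is two-thirds across and one-third down within the crop:
x = 570 + 2 × 174.00 ≈ 918; y = 259 + 1 × 537.67 ≈ 797.

x = 918 px, y = 797 px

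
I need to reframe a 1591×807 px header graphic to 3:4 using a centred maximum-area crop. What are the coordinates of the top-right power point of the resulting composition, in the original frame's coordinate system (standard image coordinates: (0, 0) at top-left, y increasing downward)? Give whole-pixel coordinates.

1591/807 > 3/4, so the 3:4 crop keeps the full height 807 and trims width to 807 × 3/4 = 605.25 px.
Left offset = (1591 − 605.25)/2 = 492.88 px; top offset = 0.
Top-right is two-thirds across and one-third down within the crop:
x = 492.88 + 2 × 605.25/3 ≈ 896; y = 0.00 + 1 × 807.00/3 ≈ 269.

x = 896 px, y = 269 px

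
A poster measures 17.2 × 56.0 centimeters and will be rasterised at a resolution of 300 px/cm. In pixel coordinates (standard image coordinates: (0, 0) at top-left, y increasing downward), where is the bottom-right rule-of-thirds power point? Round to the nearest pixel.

In pixels the canvas is 17.2 × 300 = 5160 wide and 56.0 × 300 = 16800 tall.
The bottom-right point is two-thirds across and two-thirds down:
x = 2 × 5160/3 ≈ 3440; y = 2 × 16800/3 ≈ 11200.

(3440, 11200)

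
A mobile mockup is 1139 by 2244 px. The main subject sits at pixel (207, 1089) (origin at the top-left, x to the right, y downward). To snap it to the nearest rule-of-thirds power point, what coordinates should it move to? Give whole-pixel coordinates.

x = 380 px, y = 748 px

Third lines: x ∈ {380, 759}, y ∈ {748, 1496}.
207 is closer to x = 380; 1089 is closer to y = 748.
So the nearest intersection is the upper-left power point.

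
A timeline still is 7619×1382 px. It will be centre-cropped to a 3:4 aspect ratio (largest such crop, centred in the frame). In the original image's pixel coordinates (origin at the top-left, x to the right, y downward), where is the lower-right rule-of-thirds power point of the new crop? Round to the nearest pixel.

7619/1382 > 3/4, so the 3:4 crop keeps the full height 1382 and trims width to 1382 × 3/4 = 1036.50 px.
Left offset = (7619 − 1036.50)/2 = 3291.25 px; top offset = 0.
Lower-right is two-thirds across and two-thirds down within the crop:
x = 3291.25 + 2 × 1036.50/3 ≈ 3982; y = 0.00 + 2 × 1382.00/3 ≈ 921.

(3982, 921)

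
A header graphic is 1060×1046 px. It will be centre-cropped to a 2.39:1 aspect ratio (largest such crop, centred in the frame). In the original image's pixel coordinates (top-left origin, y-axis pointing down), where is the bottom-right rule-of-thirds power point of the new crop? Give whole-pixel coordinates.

(707, 597)

1060/1046 < 2.39/1, so the 2.39:1 crop keeps the full width 1060 and trims height to 1060 × 1/2.39 = 443.51 px.
Top offset = (1046 − 443.51)/2 = 301.24 px; left offset = 0.
Bottom-right is two-thirds across and two-thirds down within the crop:
x = 0.00 + 2 × 1060.00/3 ≈ 707; y = 301.24 + 2 × 443.51/3 ≈ 597.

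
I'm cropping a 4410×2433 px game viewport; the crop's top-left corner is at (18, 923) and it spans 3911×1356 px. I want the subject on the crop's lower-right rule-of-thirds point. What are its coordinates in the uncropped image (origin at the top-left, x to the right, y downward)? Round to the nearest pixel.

One third of the crop width 3911 is 1303.67 px.
One third of the crop height 1356 is 452.00 px.
The lower-right point is two-thirds across and two-thirds down within the crop:
x = 18 + 2 × 1303.67 ≈ 2625; y = 923 + 2 × 452.00 ≈ 1827.

(2625, 1827)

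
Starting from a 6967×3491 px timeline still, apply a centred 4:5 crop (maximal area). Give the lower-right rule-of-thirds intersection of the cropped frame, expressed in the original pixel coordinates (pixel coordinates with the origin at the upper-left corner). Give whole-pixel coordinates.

x = 3949 px, y = 2327 px

6967/3491 > 4/5, so the 4:5 crop keeps the full height 3491 and trims width to 3491 × 4/5 = 2792.80 px.
Left offset = (6967 − 2792.80)/2 = 2087.10 px; top offset = 0.
Lower-right is two-thirds across and two-thirds down within the crop:
x = 2087.10 + 2 × 2792.80/3 ≈ 3949; y = 0.00 + 2 × 3491.00/3 ≈ 2327.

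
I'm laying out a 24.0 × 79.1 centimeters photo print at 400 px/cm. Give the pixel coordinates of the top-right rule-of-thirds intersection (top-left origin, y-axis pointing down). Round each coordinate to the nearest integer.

x = 6400 px, y = 10547 px

In pixels the canvas is 24.0 × 400 = 9600 wide and 79.1 × 400 = 31640 tall.
The top-right point is two-thirds across and one-third down:
x = 2 × 9600/3 ≈ 6400; y = 1 × 31640/3 ≈ 10547.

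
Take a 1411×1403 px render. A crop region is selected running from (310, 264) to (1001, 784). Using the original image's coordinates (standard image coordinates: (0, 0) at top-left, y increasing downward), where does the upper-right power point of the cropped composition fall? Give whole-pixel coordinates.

Crop width = 1001 − 310 = 691 px; one third is 230.33 px.
Crop height = 784 − 264 = 520 px; one third is 173.33 px.
The upper-right point is two-thirds across and one-third down within the crop:
x = 310 + 2 × 230.33 ≈ 771; y = 264 + 1 × 173.33 ≈ 437.

x = 771 px, y = 437 px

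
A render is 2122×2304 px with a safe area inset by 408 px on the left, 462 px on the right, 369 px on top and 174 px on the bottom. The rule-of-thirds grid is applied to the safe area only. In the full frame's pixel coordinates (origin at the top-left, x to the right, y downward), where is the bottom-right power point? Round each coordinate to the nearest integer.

(1243, 1543)

Content width = 2122 − 408 − 462 = 1252 px; content height = 2304 − 369 − 174 = 1761 px.
Bottom-right is two-thirds across and two-thirds down within the safe area.
x = 408 + 2 × 1252/3 = 408 + 834.67 ≈ 1243
y = 369 + 2 × 1761/3 = 369 + 1174.00 ≈ 1543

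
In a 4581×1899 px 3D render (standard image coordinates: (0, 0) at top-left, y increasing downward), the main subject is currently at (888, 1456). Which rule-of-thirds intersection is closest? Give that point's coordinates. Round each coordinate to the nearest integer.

x = 1527 px, y = 1266 px

Third lines: x ∈ {1527, 3054}, y ∈ {633, 1266}.
888 is closer to x = 1527; 1456 is closer to y = 1266.
So the nearest intersection is the lower-left power point.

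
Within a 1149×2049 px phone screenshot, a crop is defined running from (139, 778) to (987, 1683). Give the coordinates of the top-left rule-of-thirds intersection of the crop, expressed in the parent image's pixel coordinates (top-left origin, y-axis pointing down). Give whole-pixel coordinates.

x = 422 px, y = 1080 px

Crop width = 987 − 139 = 848 px; one third is 282.67 px.
Crop height = 1683 − 778 = 905 px; one third is 301.67 px.
The top-left point is one-third across and one-third down within the crop:
x = 139 + 1 × 282.67 ≈ 422; y = 778 + 1 × 301.67 ≈ 1080.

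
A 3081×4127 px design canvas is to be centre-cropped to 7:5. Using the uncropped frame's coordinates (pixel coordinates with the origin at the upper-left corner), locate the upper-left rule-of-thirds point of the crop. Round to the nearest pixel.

3081/4127 < 7/5, so the 7:5 crop keeps the full width 3081 and trims height to 3081 × 5/7 = 2200.71 px.
Top offset = (4127 − 2200.71)/2 = 963.14 px; left offset = 0.
Upper-left is one-third across and one-third down within the crop:
x = 0.00 + 1 × 3081.00/3 ≈ 1027; y = 963.14 + 1 × 2200.71/3 ≈ 1697.

(1027, 1697)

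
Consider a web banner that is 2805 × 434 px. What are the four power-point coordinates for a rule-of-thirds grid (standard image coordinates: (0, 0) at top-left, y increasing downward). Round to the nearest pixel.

(935, 145), (1870, 145), (935, 289), (1870, 289)

One third of 2805 is 935; one third of 434 is 144.67.
Vertical third lines at x = 935 and x = 1870; horizontal third lines at y = 145 and y = 289.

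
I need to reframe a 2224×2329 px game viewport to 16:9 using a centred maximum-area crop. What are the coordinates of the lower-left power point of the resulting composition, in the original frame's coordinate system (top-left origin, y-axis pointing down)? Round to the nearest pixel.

(741, 1373)

2224/2329 < 16/9, so the 16:9 crop keeps the full width 2224 and trims height to 2224 × 9/16 = 1251.00 px.
Top offset = (2329 − 1251.00)/2 = 539.00 px; left offset = 0.
Lower-left is one-third across and two-thirds down within the crop:
x = 0.00 + 1 × 2224.00/3 ≈ 741; y = 539.00 + 2 × 1251.00/3 ≈ 1373.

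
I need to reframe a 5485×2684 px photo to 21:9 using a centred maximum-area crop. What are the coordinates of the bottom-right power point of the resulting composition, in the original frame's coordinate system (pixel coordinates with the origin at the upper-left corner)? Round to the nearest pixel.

5485/2684 < 21/9, so the 21:9 crop keeps the full width 5485 and trims height to 5485 × 9/21 = 2350.71 px.
Top offset = (2684 − 2350.71)/2 = 166.64 px; left offset = 0.
Bottom-right is two-thirds across and two-thirds down within the crop:
x = 0.00 + 2 × 5485.00/3 ≈ 3657; y = 166.64 + 2 × 2350.71/3 ≈ 1734.

(3657, 1734)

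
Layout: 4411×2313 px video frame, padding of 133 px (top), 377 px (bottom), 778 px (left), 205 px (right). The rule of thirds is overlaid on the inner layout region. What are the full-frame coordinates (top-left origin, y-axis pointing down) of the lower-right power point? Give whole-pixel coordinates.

(3063, 1335)

Content width = 4411 − 778 − 205 = 3428 px; content height = 2313 − 133 − 377 = 1803 px.
Lower-right is two-thirds across and two-thirds down within the inner layout region.
x = 778 + 2 × 3428/3 = 778 + 2285.33 ≈ 3063
y = 133 + 2 × 1803/3 = 133 + 1202.00 ≈ 1335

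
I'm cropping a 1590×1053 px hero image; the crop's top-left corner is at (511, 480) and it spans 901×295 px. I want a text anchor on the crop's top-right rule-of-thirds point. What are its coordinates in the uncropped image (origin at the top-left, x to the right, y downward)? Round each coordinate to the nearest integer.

One third of the crop width 901 is 300.33 px.
One third of the crop height 295 is 98.33 px.
The top-right point is two-thirds across and one-third down within the crop:
x = 511 + 2 × 300.33 ≈ 1112; y = 480 + 1 × 98.33 ≈ 578.

x = 1112 px, y = 578 px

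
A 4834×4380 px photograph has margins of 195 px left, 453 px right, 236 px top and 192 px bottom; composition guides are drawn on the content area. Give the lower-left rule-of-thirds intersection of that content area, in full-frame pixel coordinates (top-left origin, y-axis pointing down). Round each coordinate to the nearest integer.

x = 1590 px, y = 2871 px

Content width = 4834 − 195 − 453 = 4186 px; content height = 4380 − 236 − 192 = 3952 px.
Lower-left is one-third across and two-thirds down within the content area.
x = 195 + 1 × 4186/3 = 195 + 1395.33 ≈ 1590
y = 236 + 2 × 3952/3 = 236 + 2634.67 ≈ 2871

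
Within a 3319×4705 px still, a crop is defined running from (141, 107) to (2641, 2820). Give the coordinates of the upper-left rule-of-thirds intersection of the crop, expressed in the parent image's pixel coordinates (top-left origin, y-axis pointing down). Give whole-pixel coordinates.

(974, 1011)

Crop width = 2641 − 141 = 2500 px; one third is 833.33 px.
Crop height = 2820 − 107 = 2713 px; one third is 904.33 px.
The upper-left point is one-third across and one-third down within the crop:
x = 141 + 1 × 833.33 ≈ 974; y = 107 + 1 × 904.33 ≈ 1011.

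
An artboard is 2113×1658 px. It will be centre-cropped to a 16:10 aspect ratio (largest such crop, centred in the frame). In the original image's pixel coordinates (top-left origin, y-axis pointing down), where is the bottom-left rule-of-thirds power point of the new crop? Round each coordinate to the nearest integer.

(704, 1049)

2113/1658 < 16/10, so the 16:10 crop keeps the full width 2113 and trims height to 2113 × 10/16 = 1320.62 px.
Top offset = (1658 − 1320.62)/2 = 168.69 px; left offset = 0.
Bottom-left is one-third across and two-thirds down within the crop:
x = 0.00 + 1 × 2113.00/3 ≈ 704; y = 168.69 + 2 × 1320.62/3 ≈ 1049.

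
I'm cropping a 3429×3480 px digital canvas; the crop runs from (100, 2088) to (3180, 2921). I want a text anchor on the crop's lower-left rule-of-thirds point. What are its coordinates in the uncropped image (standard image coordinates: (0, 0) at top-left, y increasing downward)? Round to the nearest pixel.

Crop width = 3180 − 100 = 3080 px; one third is 1026.67 px.
Crop height = 2921 − 2088 = 833 px; one third is 277.67 px.
The lower-left point is one-third across and two-thirds down within the crop:
x = 100 + 1 × 1026.67 ≈ 1127; y = 2088 + 2 × 277.67 ≈ 2643.

x = 1127 px, y = 2643 px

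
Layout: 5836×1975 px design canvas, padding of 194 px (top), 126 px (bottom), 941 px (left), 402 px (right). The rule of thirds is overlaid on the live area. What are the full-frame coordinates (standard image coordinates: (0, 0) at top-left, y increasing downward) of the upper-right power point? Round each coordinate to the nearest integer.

x = 3936 px, y = 746 px

Content width = 5836 − 941 − 402 = 4493 px; content height = 1975 − 194 − 126 = 1655 px.
Upper-right is two-thirds across and one-third down within the live area.
x = 941 + 2 × 4493/3 = 941 + 2995.33 ≈ 3936
y = 194 + 1 × 1655/3 = 194 + 551.67 ≈ 746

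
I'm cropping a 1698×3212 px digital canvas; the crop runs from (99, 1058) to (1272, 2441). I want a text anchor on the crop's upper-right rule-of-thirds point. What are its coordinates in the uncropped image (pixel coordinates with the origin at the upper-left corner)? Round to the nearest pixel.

Crop width = 1272 − 99 = 1173 px; one third is 391.00 px.
Crop height = 2441 − 1058 = 1383 px; one third is 461.00 px.
The upper-right point is two-thirds across and one-third down within the crop:
x = 99 + 2 × 391.00 ≈ 881; y = 1058 + 1 × 461.00 ≈ 1519.

x = 881 px, y = 1519 px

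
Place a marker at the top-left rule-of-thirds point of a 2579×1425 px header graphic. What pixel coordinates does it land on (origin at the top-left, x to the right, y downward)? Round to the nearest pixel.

The top-left point sits one-third of the way across and one-third of the way down.
x = 1 × 2579/3 ≈ 860; y = 1 × 1425/3 ≈ 475.

(860, 475)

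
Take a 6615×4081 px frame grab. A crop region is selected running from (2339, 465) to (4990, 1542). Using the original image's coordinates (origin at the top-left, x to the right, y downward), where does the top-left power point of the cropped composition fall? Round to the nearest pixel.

x = 3223 px, y = 824 px

Crop width = 4990 − 2339 = 2651 px; one third is 883.67 px.
Crop height = 1542 − 465 = 1077 px; one third is 359.00 px.
The top-left point is one-third across and one-third down within the crop:
x = 2339 + 1 × 883.67 ≈ 3223; y = 465 + 1 × 359.00 ≈ 824.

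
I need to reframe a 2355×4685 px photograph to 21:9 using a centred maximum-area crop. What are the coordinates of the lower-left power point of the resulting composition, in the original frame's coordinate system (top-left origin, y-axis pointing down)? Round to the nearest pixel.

2355/4685 < 21/9, so the 21:9 crop keeps the full width 2355 and trims height to 2355 × 9/21 = 1009.29 px.
Top offset = (4685 − 1009.29)/2 = 1837.86 px; left offset = 0.
Lower-left is one-third across and two-thirds down within the crop:
x = 0.00 + 1 × 2355.00/3 ≈ 785; y = 1837.86 + 2 × 1009.29/3 ≈ 2511.

(785, 2511)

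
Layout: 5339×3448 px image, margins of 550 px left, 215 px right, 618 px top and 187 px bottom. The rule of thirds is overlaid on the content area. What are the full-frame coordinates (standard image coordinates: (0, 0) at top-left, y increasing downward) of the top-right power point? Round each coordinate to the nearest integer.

(3599, 1499)

Content width = 5339 − 550 − 215 = 4574 px; content height = 3448 − 618 − 187 = 2643 px.
Top-right is two-thirds across and one-third down within the content area.
x = 550 + 2 × 4574/3 = 550 + 3049.33 ≈ 3599
y = 618 + 1 × 2643/3 = 618 + 881.00 ≈ 1499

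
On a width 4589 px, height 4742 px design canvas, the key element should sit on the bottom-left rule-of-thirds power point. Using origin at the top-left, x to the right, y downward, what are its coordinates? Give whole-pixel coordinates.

(1530, 3161)

The bottom-left point sits one-third of the way across and two-thirds of the way down.
x = 1 × 4589/3 ≈ 1530; y = 2 × 4742/3 ≈ 3161.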